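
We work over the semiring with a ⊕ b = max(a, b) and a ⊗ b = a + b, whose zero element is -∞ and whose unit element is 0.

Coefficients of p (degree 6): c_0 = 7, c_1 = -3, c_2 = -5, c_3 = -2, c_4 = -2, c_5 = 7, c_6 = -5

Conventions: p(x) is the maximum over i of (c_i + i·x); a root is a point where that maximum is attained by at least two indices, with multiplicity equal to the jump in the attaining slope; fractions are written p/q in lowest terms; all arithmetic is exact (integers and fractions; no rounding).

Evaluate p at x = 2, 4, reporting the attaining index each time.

p(2) = max(7+0·2=7, -3+1·2=-1, -5+2·2=-1, -2+3·2=4, -2+4·2=6, 7+5·2=17, -5+6·2=7) = 17 (attained by i=5)
p(4) = max(7+0·4=7, -3+1·4=1, -5+2·4=3, -2+3·4=10, -2+4·4=14, 7+5·4=27, -5+6·4=19) = 27 (attained by i=5)
Answer: p(2) = 17; p(4) = 27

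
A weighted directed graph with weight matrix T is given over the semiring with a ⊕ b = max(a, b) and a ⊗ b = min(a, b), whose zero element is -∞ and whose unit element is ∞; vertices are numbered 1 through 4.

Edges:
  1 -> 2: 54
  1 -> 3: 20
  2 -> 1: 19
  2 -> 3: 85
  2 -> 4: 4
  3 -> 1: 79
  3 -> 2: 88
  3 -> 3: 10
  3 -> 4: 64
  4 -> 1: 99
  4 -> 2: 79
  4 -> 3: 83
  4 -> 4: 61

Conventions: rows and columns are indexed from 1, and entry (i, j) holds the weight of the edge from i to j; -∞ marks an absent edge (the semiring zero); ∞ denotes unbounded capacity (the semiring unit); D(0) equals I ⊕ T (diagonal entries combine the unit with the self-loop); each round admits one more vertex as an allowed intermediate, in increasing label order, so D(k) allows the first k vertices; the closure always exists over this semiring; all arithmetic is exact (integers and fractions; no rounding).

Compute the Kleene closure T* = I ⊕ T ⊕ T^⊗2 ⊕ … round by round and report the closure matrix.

D(0):
  [∞, 54, 20, -∞]
  [19, ∞, 85, 4]
  [79, 88, ∞, 64]
  [99, 79, 83, ∞]
D(1):
  [∞, 54, 20, -∞]
  [19, ∞, 85, 4]
  [79, 88, ∞, 64]
  [99, 79, 83, ∞]
D(2):
  [∞, 54, 54, 4]
  [19, ∞, 85, 4]
  [79, 88, ∞, 64]
  [99, 79, 83, ∞]
D(3):
  [∞, 54, 54, 54]
  [79, ∞, 85, 64]
  [79, 88, ∞, 64]
  [99, 83, 83, ∞]
D(4):
  [∞, 54, 54, 54]
  [79, ∞, 85, 64]
  [79, 88, ∞, 64]
  [99, 83, 83, ∞]
Answer: T* = [[∞, 54, 54, 54], [79, ∞, 85, 64], [79, 88, ∞, 64], [99, 83, 83, ∞]]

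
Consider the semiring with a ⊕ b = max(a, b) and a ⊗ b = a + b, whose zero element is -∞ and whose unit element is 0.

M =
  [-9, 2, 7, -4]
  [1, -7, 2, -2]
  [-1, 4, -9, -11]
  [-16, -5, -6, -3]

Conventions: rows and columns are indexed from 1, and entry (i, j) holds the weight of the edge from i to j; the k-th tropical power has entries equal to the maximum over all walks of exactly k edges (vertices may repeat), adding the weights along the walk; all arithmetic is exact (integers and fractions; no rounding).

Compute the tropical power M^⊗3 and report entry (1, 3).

M^⊗2:
  [6, 11, 4, 0]
  [1, 6, 8, -3]
  [5, 1, 6, 2]
  [-4, -2, -3, -6]
M^⊗3:
  [12, 8, 13, 9]
  [7, 12, 8, 4]
  [5, 10, 12, 1]
  [-1, 1, 3, -4]
Key observation: the optimum is the walk 1->3->1->3, with weight 7 + (-1) + 7 = 13.
Optimal value attained by: walk 1->3->1->3.
Answer: (M^⊗3)[1][3] = 13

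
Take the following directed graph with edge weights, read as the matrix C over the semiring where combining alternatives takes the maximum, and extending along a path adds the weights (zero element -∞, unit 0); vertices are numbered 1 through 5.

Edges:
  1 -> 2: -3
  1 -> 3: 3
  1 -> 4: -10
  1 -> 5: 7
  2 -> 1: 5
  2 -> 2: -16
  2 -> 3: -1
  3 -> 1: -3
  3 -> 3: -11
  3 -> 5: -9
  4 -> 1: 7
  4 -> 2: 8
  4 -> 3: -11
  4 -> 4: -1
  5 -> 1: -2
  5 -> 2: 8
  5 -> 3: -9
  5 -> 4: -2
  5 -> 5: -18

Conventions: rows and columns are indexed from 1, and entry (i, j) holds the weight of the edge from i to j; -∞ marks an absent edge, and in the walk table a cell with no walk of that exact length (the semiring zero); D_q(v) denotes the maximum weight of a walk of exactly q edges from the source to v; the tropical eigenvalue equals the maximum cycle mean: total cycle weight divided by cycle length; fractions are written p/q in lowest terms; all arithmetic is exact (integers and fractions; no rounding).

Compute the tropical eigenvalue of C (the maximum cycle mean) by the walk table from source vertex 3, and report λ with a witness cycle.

q=0: [-∞, -∞, 0, -∞, -∞]
q=1: [-3, -∞, -11, -∞, -9]
q=2: [-11, -1, 0, -11, 4]
q=3: [4, 12, -2, 2, -4]
q=4: [17, 10, 11, 1, 11]
q=5: [15, 19, 20, 9, 24]
Optimal cycle mean attained by: cycle 1->5->2->1, total 7 + 8 + 5, length 3.
Answer: λ = 20/3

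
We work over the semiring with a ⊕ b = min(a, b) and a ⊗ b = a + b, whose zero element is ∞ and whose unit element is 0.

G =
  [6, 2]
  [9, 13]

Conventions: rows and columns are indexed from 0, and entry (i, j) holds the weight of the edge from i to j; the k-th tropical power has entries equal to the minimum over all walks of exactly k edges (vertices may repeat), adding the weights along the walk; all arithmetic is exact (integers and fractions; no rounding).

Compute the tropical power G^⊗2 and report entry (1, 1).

G^⊗2:
  [11, 8]
  [15, 11]
Key observation: the optimum is the walk 1->0->1, with weight 9 + 2 = 11.
Optimal value attained by: walk 1->0->1.
Answer: (G^⊗2)[1][1] = 11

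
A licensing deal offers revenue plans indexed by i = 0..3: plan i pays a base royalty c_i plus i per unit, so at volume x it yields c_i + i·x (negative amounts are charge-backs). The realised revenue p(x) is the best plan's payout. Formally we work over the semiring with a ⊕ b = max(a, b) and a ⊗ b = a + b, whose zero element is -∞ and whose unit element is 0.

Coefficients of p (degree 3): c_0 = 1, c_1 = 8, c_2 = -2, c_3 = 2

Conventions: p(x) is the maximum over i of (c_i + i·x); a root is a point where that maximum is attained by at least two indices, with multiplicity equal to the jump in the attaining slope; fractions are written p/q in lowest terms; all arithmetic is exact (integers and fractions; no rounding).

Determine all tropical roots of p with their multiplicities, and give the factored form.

hull edge (i=0, c=1) to (i=1, c=8): slope 7, span 1
hull edge (i=1, c=8) to (i=3, c=2): slope -3, span 2
Factored form: p(x) = 2 ⊗ (x ⊕ (-7)) ⊗ (x ⊕ 3) ⊗ (x ⊕ 3)
Answer: roots = -7 (mult 1), 3 (mult 2)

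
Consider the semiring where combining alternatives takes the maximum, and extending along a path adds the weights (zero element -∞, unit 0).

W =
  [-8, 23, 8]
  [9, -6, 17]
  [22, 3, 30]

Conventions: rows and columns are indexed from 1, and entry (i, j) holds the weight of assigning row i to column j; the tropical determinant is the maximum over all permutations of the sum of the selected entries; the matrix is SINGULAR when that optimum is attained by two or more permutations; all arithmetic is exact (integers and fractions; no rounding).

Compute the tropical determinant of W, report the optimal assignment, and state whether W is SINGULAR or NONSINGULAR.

σ = (1, 2, 3): (-8) + (-6) + 30 = 16
σ = (1, 3, 2): (-8) + 17 + 3 = 12
σ = (2, 1, 3): 23 + 9 + 30 = 62
σ = (2, 3, 1): 23 + 17 + 22 = 62
σ = (3, 1, 2): 8 + 9 + 3 = 20
σ = (3, 2, 1): 8 + (-6) + 22 = 24
Optimal value attained by: σ = (2, 1, 3).
Answer: det⊕(W) = 62; verdict: SINGULAR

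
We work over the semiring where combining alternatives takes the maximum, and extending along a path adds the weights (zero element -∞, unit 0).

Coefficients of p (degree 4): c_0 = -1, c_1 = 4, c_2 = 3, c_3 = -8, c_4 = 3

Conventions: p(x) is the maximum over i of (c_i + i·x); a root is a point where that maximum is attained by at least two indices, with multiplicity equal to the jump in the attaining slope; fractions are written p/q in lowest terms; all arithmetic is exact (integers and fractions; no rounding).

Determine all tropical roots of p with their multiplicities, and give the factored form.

hull edge (i=0, c=-1) to (i=1, c=4): slope 5, span 1
hull edge (i=1, c=4) to (i=4, c=3): slope -1/3, span 3
Factored form: p(x) = 3 ⊗ (x ⊕ (-5)) ⊗ (x ⊕ 1/3) ⊗ (x ⊕ 1/3) ⊗ (x ⊕ 1/3)
Answer: roots = -5 (mult 1), 1/3 (mult 3)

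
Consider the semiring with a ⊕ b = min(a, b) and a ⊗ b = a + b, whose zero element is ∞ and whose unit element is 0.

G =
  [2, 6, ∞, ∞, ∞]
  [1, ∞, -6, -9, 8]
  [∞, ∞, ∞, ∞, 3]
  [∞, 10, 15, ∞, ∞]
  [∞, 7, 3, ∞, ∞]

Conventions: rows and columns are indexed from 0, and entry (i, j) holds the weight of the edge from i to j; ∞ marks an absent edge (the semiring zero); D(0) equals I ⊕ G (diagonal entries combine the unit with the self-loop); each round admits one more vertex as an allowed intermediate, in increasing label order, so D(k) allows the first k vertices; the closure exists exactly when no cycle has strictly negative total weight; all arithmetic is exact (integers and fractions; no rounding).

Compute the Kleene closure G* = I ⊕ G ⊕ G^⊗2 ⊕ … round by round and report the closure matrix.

D(0):
  [0, 6, ∞, ∞, ∞]
  [1, 0, -6, -9, 8]
  [∞, ∞, 0, ∞, 3]
  [∞, 10, 15, 0, ∞]
  [∞, 7, 3, ∞, 0]
D(1):
  [0, 6, ∞, ∞, ∞]
  [1, 0, -6, -9, 8]
  [∞, ∞, 0, ∞, 3]
  [∞, 10, 15, 0, ∞]
  [∞, 7, 3, ∞, 0]
D(2):
  [0, 6, 0, -3, 14]
  [1, 0, -6, -9, 8]
  [∞, ∞, 0, ∞, 3]
  [11, 10, 4, 0, 18]
  [8, 7, 1, -2, 0]
D(3):
  [0, 6, 0, -3, 3]
  [1, 0, -6, -9, -3]
  [∞, ∞, 0, ∞, 3]
  [11, 10, 4, 0, 7]
  [8, 7, 1, -2, 0]
D(4):
  [0, 6, 0, -3, 3]
  [1, 0, -6, -9, -3]
  [∞, ∞, 0, ∞, 3]
  [11, 10, 4, 0, 7]
  [8, 7, 1, -2, 0]
D(5):
  [0, 6, 0, -3, 3]
  [1, 0, -6, -9, -3]
  [11, 10, 0, 1, 3]
  [11, 10, 4, 0, 7]
  [8, 7, 1, -2, 0]
Answer: G* = [[0, 6, 0, -3, 3], [1, 0, -6, -9, -3], [11, 10, 0, 1, 3], [11, 10, 4, 0, 7], [8, 7, 1, -2, 0]]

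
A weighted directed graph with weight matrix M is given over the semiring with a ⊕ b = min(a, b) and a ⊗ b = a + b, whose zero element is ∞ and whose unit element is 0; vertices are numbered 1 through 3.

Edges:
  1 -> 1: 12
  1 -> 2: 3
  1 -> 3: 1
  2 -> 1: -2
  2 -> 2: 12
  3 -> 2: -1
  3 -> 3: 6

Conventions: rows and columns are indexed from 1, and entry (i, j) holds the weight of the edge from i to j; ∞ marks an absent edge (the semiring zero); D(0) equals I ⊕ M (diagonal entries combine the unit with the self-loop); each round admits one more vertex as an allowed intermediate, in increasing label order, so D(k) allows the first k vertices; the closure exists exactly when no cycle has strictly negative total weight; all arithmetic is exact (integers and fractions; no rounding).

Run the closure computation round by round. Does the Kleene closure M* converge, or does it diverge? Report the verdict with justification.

D(0):
  [0, 3, 1]
  [-2, 0, ∞]
  [∞, -1, 0]
D(1):
  [0, 3, 1]
  [-2, 0, -1]
  [∞, -1, 0]
Detection: at round 2, diagonal entry (3, 3) turns strictly negative.
Key observation: the cycle 3->2->1->3 has total weight (-1) + (-2) + 1, which is strictly negative.
Answer: DIVERGES — negative cycle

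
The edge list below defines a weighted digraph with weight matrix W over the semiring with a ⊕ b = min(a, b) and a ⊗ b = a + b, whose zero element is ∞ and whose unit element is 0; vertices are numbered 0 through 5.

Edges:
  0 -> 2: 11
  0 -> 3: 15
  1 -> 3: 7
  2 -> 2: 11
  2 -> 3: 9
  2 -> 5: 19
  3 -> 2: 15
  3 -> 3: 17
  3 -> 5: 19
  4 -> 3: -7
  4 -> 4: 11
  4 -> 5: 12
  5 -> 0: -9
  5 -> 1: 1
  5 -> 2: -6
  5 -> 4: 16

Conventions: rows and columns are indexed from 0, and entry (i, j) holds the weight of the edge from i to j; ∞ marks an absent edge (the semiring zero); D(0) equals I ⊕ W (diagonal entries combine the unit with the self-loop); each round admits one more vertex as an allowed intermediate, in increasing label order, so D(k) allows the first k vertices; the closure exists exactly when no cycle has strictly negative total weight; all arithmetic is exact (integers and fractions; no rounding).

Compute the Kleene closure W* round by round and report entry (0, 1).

D(0):
  [0, ∞, 11, 15, ∞, ∞]
  [∞, 0, ∞, 7, ∞, ∞]
  [∞, ∞, 0, 9, ∞, 19]
  [∞, ∞, 15, 0, ∞, 19]
  [∞, ∞, ∞, -7, 0, 12]
  [-9, 1, -6, ∞, 16, 0]
D(1):
  [0, ∞, 11, 15, ∞, ∞]
  [∞, 0, ∞, 7, ∞, ∞]
  [∞, ∞, 0, 9, ∞, 19]
  [∞, ∞, 15, 0, ∞, 19]
  [∞, ∞, ∞, -7, 0, 12]
  [-9, 1, -6, 6, 16, 0]
D(2):
  [0, ∞, 11, 15, ∞, ∞]
  [∞, 0, ∞, 7, ∞, ∞]
  [∞, ∞, 0, 9, ∞, 19]
  [∞, ∞, 15, 0, ∞, 19]
  [∞, ∞, ∞, -7, 0, 12]
  [-9, 1, -6, 6, 16, 0]
D(3):
  [0, ∞, 11, 15, ∞, 30]
  [∞, 0, ∞, 7, ∞, ∞]
  [∞, ∞, 0, 9, ∞, 19]
  [∞, ∞, 15, 0, ∞, 19]
  [∞, ∞, ∞, -7, 0, 12]
  [-9, 1, -6, 3, 16, 0]
D(4):
  [0, ∞, 11, 15, ∞, 30]
  [∞, 0, 22, 7, ∞, 26]
  [∞, ∞, 0, 9, ∞, 19]
  [∞, ∞, 15, 0, ∞, 19]
  [∞, ∞, 8, -7, 0, 12]
  [-9, 1, -6, 3, 16, 0]
D(5):
  [0, ∞, 11, 15, ∞, 30]
  [∞, 0, 22, 7, ∞, 26]
  [∞, ∞, 0, 9, ∞, 19]
  [∞, ∞, 15, 0, ∞, 19]
  [∞, ∞, 8, -7, 0, 12]
  [-9, 1, -6, 3, 16, 0]
D(6):
  [0, 31, 11, 15, 46, 30]
  [17, 0, 20, 7, 42, 26]
  [10, 20, 0, 9, 35, 19]
  [10, 20, 13, 0, 35, 19]
  [3, 13, 6, -7, 0, 12]
  [-9, 1, -6, 3, 16, 0]
Answer: W*[0][1] = 31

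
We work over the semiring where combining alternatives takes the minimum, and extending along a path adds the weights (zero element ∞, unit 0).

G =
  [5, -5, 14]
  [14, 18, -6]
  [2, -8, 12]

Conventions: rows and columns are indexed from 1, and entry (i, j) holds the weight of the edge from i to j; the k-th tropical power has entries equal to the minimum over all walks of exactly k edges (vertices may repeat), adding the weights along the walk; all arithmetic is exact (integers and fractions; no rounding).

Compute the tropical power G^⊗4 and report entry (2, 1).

G^⊗2:
  [9, 0, -11]
  [-4, -14, 6]
  [6, -3, -14]
G^⊗3:
  [-9, -19, -6]
  [0, -9, -20]
  [-12, -22, -9]
G^⊗4:
  [-5, -14, -25]
  [-18, -28, -15]
  [-8, -17, -28]
Key observation: the optimum is the walk 2->3->2->3->1, with weight (-6) + (-8) + (-6) + 2 = -18.
Optimal value attained by: walk 2->3->2->3->1.
Answer: (G^⊗4)[2][1] = -18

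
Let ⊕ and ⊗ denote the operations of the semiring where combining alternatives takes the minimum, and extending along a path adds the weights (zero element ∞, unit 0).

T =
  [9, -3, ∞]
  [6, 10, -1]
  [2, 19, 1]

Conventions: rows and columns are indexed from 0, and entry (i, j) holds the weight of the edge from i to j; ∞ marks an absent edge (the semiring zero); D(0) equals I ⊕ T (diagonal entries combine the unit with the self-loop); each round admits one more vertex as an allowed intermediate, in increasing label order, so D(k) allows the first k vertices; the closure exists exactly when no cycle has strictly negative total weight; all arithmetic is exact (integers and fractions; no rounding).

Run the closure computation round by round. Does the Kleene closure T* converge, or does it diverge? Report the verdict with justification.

D(0):
  [0, -3, ∞]
  [6, 0, -1]
  [2, 19, 0]
D(1):
  [0, -3, ∞]
  [6, 0, -1]
  [2, -1, 0]
Detection: at round 2, diagonal entry (2, 2) turns strictly negative.
Key observation: the cycle 2->0->1->2 has total weight 2 + (-3) + (-1), which is strictly negative.
Answer: DIVERGES — negative cycle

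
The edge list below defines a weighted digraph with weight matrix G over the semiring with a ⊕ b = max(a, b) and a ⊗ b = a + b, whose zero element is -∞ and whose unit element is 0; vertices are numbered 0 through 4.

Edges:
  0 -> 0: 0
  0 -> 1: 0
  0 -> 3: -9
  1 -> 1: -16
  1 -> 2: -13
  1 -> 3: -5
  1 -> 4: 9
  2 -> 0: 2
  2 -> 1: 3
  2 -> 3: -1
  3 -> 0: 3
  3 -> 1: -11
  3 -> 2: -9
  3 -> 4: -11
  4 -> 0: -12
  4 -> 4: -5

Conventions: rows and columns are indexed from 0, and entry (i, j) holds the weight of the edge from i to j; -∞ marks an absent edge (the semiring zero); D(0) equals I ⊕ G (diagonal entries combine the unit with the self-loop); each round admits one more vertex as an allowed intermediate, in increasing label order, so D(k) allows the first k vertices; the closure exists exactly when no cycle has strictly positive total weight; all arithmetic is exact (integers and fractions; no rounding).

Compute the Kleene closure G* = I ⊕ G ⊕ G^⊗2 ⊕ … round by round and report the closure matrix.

D(0):
  [0, 0, -∞, -9, -∞]
  [-∞, 0, -13, -5, 9]
  [2, 3, 0, -1, -∞]
  [3, -11, -9, 0, -11]
  [-12, -∞, -∞, -∞, 0]
D(1):
  [0, 0, -∞, -9, -∞]
  [-∞, 0, -13, -5, 9]
  [2, 3, 0, -1, -∞]
  [3, 3, -9, 0, -11]
  [-12, -12, -∞, -21, 0]
D(2):
  [0, 0, -13, -5, 9]
  [-∞, 0, -13, -5, 9]
  [2, 3, 0, -1, 12]
  [3, 3, -9, 0, 12]
  [-12, -12, -25, -17, 0]
D(3):
  [0, 0, -13, -5, 9]
  [-11, 0, -13, -5, 9]
  [2, 3, 0, -1, 12]
  [3, 3, -9, 0, 12]
  [-12, -12, -25, -17, 0]
D(4):
  [0, 0, -13, -5, 9]
  [-2, 0, -13, -5, 9]
  [2, 3, 0, -1, 12]
  [3, 3, -9, 0, 12]
  [-12, -12, -25, -17, 0]
D(5):
  [0, 0, -13, -5, 9]
  [-2, 0, -13, -5, 9]
  [2, 3, 0, -1, 12]
  [3, 3, -9, 0, 12]
  [-12, -12, -25, -17, 0]
Answer: G* = [[0, 0, -13, -5, 9], [-2, 0, -13, -5, 9], [2, 3, 0, -1, 12], [3, 3, -9, 0, 12], [-12, -12, -25, -17, 0]]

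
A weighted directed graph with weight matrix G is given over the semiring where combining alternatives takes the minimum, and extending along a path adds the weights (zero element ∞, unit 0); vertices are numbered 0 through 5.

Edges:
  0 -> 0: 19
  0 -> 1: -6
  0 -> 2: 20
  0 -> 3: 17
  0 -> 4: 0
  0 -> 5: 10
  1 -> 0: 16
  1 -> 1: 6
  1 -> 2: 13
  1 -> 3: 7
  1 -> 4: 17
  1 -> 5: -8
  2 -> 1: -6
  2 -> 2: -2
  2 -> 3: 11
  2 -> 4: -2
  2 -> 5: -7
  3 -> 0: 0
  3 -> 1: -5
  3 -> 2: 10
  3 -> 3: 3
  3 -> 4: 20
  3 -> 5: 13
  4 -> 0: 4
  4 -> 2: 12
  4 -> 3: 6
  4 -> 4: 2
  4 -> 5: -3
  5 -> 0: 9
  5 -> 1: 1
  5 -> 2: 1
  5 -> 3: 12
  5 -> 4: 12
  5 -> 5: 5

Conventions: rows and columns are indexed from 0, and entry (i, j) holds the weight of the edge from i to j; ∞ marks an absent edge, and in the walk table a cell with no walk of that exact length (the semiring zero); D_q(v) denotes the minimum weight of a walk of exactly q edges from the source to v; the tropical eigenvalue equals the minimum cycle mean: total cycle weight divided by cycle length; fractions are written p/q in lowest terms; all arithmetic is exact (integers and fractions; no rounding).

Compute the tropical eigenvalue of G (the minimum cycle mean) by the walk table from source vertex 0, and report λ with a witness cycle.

q=0: [0, ∞, ∞, ∞, ∞, ∞]
q=1: [19, -6, 20, 17, 0, 10]
q=2: [4, 0, 7, 1, 2, -14]
q=3: [-5, -13, -13, -2, -2, -9]
q=4: [-2, -19, -15, -6, -15, -21]
q=5: [-12, -21, -20, -12, -17, -27]
q=6: [-18, -26, -26, -15, -22, -29]
Optimal cycle mean attained by: cycle 1->5->2->1, total (-8) + 1 + (-6), length 3.
Answer: λ = -13/3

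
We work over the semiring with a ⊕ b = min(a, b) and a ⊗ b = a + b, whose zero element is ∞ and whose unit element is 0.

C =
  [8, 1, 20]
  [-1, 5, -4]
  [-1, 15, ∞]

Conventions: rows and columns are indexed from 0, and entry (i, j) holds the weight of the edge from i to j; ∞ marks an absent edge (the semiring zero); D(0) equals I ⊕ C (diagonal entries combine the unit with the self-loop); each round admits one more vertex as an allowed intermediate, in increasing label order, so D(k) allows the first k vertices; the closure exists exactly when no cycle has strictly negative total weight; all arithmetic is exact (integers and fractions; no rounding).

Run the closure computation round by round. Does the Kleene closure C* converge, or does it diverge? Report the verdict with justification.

D(0):
  [0, 1, 20]
  [-1, 0, -4]
  [-1, 15, 0]
D(1):
  [0, 1, 20]
  [-1, 0, -4]
  [-1, 0, 0]
Detection: at round 2, diagonal entry (2, 2) turns strictly negative.
Key observation: the cycle 2->0->1->2 has total weight (-1) + 1 + (-4), which is strictly negative.
Answer: DIVERGES — negative cycle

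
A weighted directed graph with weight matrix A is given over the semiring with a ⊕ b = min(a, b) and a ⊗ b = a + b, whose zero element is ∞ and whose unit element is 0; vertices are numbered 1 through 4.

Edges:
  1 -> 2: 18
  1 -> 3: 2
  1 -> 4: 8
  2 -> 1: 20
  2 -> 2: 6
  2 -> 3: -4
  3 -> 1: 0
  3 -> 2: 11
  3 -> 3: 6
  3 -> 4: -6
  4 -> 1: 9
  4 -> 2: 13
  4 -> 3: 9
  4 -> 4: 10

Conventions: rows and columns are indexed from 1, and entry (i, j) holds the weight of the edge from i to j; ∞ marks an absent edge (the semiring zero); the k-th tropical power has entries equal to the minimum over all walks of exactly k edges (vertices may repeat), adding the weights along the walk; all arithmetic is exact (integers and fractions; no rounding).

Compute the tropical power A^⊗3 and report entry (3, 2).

A^⊗2:
  [2, 13, 8, -4]
  [-4, 7, 2, -10]
  [3, 7, 2, 0]
  [9, 19, 9, 3]
A^⊗3:
  [5, 9, 4, 2]
  [-1, 3, -2, -4]
  [2, 13, 3, -4]
  [9, 16, 11, 3]
Key observation: the optimum is the walk 3->1->3->2, with weight 0 + 2 + 11 = 13.
Optimal value attained by: walk 3->1->3->2.
Answer: (A^⊗3)[3][2] = 13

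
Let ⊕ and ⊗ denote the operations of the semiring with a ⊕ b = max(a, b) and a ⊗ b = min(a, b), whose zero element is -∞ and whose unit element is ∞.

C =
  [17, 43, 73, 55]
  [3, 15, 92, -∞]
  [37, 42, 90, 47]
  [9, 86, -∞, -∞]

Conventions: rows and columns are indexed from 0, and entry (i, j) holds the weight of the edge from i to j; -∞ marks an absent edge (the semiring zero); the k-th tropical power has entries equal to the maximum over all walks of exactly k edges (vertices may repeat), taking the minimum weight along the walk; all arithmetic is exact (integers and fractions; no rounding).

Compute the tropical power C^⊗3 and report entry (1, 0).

C^⊗2:
  [37, 55, 73, 47]
  [37, 42, 90, 47]
  [37, 47, 90, 47]
  [9, 15, 86, 9]
C^⊗3:
  [37, 47, 73, 47]
  [37, 47, 90, 47]
  [37, 47, 90, 47]
  [37, 42, 86, 47]
Key observation: the optimum is the walk 1->2->2->0, with weight 92 min 90 min 37 = 37.
Optimal value attained by: walk 1->2->2->0.
Answer: (C^⊗3)[1][0] = 37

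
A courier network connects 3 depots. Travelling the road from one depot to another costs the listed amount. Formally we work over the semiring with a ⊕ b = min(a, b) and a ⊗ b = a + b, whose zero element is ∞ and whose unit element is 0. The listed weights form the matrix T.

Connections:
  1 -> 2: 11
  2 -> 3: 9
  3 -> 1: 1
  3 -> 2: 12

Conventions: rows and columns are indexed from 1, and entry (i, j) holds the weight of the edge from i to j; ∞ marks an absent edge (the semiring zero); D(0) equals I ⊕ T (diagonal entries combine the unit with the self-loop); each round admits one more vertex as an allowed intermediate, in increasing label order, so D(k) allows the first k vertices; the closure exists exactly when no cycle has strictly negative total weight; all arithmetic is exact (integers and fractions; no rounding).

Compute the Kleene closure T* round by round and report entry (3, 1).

D(0):
  [0, 11, ∞]
  [∞, 0, 9]
  [1, 12, 0]
D(1):
  [0, 11, ∞]
  [∞, 0, 9]
  [1, 12, 0]
D(2):
  [0, 11, 20]
  [∞, 0, 9]
  [1, 12, 0]
D(3):
  [0, 11, 20]
  [10, 0, 9]
  [1, 12, 0]
Answer: T*[3][1] = 1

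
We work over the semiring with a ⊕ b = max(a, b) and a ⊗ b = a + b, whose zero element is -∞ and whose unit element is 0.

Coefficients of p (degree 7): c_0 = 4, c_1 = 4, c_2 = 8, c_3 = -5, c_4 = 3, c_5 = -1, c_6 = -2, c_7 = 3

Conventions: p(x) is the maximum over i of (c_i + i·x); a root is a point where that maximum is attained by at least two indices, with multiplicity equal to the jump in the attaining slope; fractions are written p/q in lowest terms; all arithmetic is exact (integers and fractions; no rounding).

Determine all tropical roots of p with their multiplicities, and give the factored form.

hull edge (i=0, c=4) to (i=2, c=8): slope 2, span 2
hull edge (i=2, c=8) to (i=7, c=3): slope -1, span 5
Factored form: p(x) = 3 ⊗ (x ⊕ (-2)) ⊗ (x ⊕ (-2)) ⊗ (x ⊕ 1) ⊗ (x ⊕ 1) ⊗ (x ⊕ 1) ⊗ (x ⊕ 1) ⊗ (x ⊕ 1)
Answer: roots = -2 (mult 2), 1 (mult 5)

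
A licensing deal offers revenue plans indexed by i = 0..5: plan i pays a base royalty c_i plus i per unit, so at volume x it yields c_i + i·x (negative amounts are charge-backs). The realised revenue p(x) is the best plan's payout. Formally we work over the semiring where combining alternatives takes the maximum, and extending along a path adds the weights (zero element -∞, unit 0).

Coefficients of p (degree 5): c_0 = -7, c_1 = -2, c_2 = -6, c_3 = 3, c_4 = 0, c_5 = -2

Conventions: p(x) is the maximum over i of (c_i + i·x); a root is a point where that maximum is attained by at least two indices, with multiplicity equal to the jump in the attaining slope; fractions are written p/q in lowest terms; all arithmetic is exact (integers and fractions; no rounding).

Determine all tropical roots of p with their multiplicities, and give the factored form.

hull edge (i=0, c=-7) to (i=1, c=-2): slope 5, span 1
hull edge (i=1, c=-2) to (i=3, c=3): slope 5/2, span 2
hull edge (i=3, c=3) to (i=5, c=-2): slope -5/2, span 2
Factored form: p(x) = -2 ⊗ (x ⊕ (-5)) ⊗ (x ⊕ (-5/2)) ⊗ (x ⊕ (-5/2)) ⊗ (x ⊕ 5/2) ⊗ (x ⊕ 5/2)
Answer: roots = -5 (mult 1), -5/2 (mult 2), 5/2 (mult 2)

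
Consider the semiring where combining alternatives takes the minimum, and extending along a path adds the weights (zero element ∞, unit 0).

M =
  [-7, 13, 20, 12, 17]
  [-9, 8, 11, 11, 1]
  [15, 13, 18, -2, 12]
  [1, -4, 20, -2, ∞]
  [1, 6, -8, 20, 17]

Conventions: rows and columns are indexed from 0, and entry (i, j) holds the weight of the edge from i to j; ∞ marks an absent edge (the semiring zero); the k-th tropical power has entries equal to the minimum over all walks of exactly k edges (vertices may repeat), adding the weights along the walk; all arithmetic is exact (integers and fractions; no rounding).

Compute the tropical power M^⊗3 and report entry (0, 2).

M^⊗2:
  [-14, 6, 9, 5, 10]
  [-16, 4, -7, 3, 8]
  [-1, -6, 4, -4, 14]
  [-13, -6, 7, -4, -3]
  [-6, 5, 9, -10, 4]
M^⊗3:
  [-21, -1, 2, -2, 3]
  [-23, -3, 0, -9, 1]
  [-15, -8, 5, -6, -5]
  [-20, -8, -11, -6, -5]
  [-13, -14, -4, -12, 6]
Key observation: the optimum is the walk 0->0->4->2, with weight (-7) + 17 + (-8) = 2.
Optimal value attained by: walk 0->0->4->2.
Answer: (M^⊗3)[0][2] = 2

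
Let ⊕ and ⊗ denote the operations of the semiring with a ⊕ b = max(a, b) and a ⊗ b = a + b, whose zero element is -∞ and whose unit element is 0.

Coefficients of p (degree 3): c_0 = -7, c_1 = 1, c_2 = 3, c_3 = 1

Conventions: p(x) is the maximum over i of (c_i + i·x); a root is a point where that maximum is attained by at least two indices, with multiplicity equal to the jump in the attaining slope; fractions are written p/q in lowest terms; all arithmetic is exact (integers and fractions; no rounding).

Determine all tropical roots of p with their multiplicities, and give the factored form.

hull edge (i=0, c=-7) to (i=1, c=1): slope 8, span 1
hull edge (i=1, c=1) to (i=2, c=3): slope 2, span 1
hull edge (i=2, c=3) to (i=3, c=1): slope -2, span 1
Factored form: p(x) = 1 ⊗ (x ⊕ (-8)) ⊗ (x ⊕ (-2)) ⊗ (x ⊕ 2)
Answer: roots = -8 (mult 1), -2 (mult 1), 2 (mult 1)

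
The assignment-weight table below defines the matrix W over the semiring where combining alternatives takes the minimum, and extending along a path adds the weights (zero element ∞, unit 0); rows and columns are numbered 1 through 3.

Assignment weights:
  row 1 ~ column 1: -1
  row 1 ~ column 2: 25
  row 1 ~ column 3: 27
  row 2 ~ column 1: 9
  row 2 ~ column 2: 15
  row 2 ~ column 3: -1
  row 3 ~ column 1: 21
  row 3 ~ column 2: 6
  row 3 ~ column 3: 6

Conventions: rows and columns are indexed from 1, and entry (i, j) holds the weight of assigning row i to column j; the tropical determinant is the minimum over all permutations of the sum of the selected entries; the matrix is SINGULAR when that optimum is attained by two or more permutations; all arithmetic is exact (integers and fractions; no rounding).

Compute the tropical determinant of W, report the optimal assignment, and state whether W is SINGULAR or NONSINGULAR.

σ = (1, 2, 3): (-1) + 15 + 6 = 20
σ = (1, 3, 2): (-1) + (-1) + 6 = 4
σ = (2, 1, 3): 25 + 9 + 6 = 40
σ = (2, 3, 1): 25 + (-1) + 21 = 45
σ = (3, 1, 2): 27 + 9 + 6 = 42
σ = (3, 2, 1): 27 + 15 + 21 = 63
Optimal value attained by: σ = (1, 3, 2).
Answer: det⊕(W) = 4; verdict: NONSINGULAR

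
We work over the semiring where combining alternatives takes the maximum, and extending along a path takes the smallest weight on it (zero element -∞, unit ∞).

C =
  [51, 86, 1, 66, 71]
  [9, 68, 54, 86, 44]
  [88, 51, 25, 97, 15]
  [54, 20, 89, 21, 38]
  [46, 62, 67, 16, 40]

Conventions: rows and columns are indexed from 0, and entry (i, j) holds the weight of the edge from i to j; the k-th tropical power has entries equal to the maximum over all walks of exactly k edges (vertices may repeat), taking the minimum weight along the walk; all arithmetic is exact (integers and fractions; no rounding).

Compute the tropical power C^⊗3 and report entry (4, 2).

C^⊗2:
  [54, 68, 67, 86, 51]
  [54, 68, 86, 68, 44]
  [54, 86, 89, 66, 71]
  [88, 54, 38, 89, 54]
  [67, 62, 54, 67, 46]
C^⊗3:
  [67, 68, 86, 68, 54]
  [86, 68, 68, 86, 54]
  [88, 68, 67, 89, 54]
  [54, 86, 89, 66, 71]
  [54, 67, 67, 66, 67]
Key observation: the optimum is the walk 4->2->3->2, with weight 67 min 97 min 89 = 67.
Optimal value attained by: walk 4->2->3->2.
Answer: (C^⊗3)[4][2] = 67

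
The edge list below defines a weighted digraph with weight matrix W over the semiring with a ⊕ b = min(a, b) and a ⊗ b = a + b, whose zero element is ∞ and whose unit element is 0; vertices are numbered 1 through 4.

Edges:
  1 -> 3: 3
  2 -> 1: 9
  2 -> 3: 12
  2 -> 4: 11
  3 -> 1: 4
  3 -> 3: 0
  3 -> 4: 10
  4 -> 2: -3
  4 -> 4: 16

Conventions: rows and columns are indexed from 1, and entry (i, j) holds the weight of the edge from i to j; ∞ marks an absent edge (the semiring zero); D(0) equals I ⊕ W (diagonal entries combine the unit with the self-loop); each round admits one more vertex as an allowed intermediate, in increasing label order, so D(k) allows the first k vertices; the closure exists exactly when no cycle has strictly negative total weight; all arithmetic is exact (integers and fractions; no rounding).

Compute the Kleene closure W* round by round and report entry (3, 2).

D(0):
  [0, ∞, 3, ∞]
  [9, 0, 12, 11]
  [4, ∞, 0, 10]
  [∞, -3, ∞, 0]
D(1):
  [0, ∞, 3, ∞]
  [9, 0, 12, 11]
  [4, ∞, 0, 10]
  [∞, -3, ∞, 0]
D(2):
  [0, ∞, 3, ∞]
  [9, 0, 12, 11]
  [4, ∞, 0, 10]
  [6, -3, 9, 0]
D(3):
  [0, ∞, 3, 13]
  [9, 0, 12, 11]
  [4, ∞, 0, 10]
  [6, -3, 9, 0]
D(4):
  [0, 10, 3, 13]
  [9, 0, 12, 11]
  [4, 7, 0, 10]
  [6, -3, 9, 0]
Answer: W*[3][2] = 7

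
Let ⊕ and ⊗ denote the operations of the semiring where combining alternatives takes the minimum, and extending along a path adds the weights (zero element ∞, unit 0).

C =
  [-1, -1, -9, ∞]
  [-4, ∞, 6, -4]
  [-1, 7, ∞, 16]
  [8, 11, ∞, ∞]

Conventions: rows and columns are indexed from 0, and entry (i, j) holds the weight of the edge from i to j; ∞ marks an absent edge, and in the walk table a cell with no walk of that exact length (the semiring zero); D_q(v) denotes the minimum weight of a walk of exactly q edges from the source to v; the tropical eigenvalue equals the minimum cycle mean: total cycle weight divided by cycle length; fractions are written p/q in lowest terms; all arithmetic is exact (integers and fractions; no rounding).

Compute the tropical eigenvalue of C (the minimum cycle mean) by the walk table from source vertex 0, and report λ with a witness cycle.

q=0: [0, ∞, ∞, ∞]
q=1: [-1, -1, -9, ∞]
q=2: [-10, -2, -10, -5]
q=3: [-11, -11, -19, -6]
q=4: [-20, -12, -20, -15]
Optimal cycle mean attained by: cycle 0->2->0, total (-9) + (-1), length 2.
Answer: λ = -5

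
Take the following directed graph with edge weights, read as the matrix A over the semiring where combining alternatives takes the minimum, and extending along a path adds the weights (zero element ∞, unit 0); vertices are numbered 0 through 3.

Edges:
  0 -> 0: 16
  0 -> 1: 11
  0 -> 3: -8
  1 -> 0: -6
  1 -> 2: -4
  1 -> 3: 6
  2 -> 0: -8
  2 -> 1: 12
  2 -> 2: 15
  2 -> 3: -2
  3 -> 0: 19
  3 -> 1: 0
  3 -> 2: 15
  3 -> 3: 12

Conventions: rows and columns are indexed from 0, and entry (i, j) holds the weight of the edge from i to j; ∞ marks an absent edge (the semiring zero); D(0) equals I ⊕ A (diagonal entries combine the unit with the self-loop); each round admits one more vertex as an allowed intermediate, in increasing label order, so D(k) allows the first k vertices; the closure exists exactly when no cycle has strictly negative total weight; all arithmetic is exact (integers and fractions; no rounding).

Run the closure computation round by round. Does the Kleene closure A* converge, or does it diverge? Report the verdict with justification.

D(0):
  [0, 11, ∞, -8]
  [-6, 0, -4, 6]
  [-8, 12, 0, -2]
  [19, 0, 15, 0]
D(1):
  [0, 11, ∞, -8]
  [-6, 0, -4, -14]
  [-8, 3, 0, -16]
  [19, 0, 15, 0]
Detection: at round 2, diagonal entry (2, 2) turns strictly negative.
Key observation: the cycle 2->0->1->2 has total weight (-8) + 11 + (-4), which is strictly negative.
Answer: DIVERGES — negative cycle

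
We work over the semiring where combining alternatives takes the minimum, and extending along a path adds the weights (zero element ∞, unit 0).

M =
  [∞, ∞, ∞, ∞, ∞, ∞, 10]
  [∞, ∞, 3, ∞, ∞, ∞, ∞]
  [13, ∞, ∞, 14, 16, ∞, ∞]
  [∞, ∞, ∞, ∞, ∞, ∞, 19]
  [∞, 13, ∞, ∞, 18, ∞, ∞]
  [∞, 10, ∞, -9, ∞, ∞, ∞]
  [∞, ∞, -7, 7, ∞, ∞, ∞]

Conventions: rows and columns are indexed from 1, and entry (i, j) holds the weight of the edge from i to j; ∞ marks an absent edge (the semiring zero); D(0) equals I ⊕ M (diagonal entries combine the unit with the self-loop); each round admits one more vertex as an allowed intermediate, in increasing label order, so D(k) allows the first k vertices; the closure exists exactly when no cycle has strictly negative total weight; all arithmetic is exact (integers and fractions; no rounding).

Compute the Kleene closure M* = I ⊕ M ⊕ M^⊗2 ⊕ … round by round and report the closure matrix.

D(0):
  [0, ∞, ∞, ∞, ∞, ∞, 10]
  [∞, 0, 3, ∞, ∞, ∞, ∞]
  [13, ∞, 0, 14, 16, ∞, ∞]
  [∞, ∞, ∞, 0, ∞, ∞, 19]
  [∞, 13, ∞, ∞, 0, ∞, ∞]
  [∞, 10, ∞, -9, ∞, 0, ∞]
  [∞, ∞, -7, 7, ∞, ∞, 0]
D(1):
  [0, ∞, ∞, ∞, ∞, ∞, 10]
  [∞, 0, 3, ∞, ∞, ∞, ∞]
  [13, ∞, 0, 14, 16, ∞, 23]
  [∞, ∞, ∞, 0, ∞, ∞, 19]
  [∞, 13, ∞, ∞, 0, ∞, ∞]
  [∞, 10, ∞, -9, ∞, 0, ∞]
  [∞, ∞, -7, 7, ∞, ∞, 0]
D(2):
  [0, ∞, ∞, ∞, ∞, ∞, 10]
  [∞, 0, 3, ∞, ∞, ∞, ∞]
  [13, ∞, 0, 14, 16, ∞, 23]
  [∞, ∞, ∞, 0, ∞, ∞, 19]
  [∞, 13, 16, ∞, 0, ∞, ∞]
  [∞, 10, 13, -9, ∞, 0, ∞]
  [∞, ∞, -7, 7, ∞, ∞, 0]
D(3):
  [0, ∞, ∞, ∞, ∞, ∞, 10]
  [16, 0, 3, 17, 19, ∞, 26]
  [13, ∞, 0, 14, 16, ∞, 23]
  [∞, ∞, ∞, 0, ∞, ∞, 19]
  [29, 13, 16, 30, 0, ∞, 39]
  [26, 10, 13, -9, 29, 0, 36]
  [6, ∞, -7, 7, 9, ∞, 0]
D(4):
  [0, ∞, ∞, ∞, ∞, ∞, 10]
  [16, 0, 3, 17, 19, ∞, 26]
  [13, ∞, 0, 14, 16, ∞, 23]
  [∞, ∞, ∞, 0, ∞, ∞, 19]
  [29, 13, 16, 30, 0, ∞, 39]
  [26, 10, 13, -9, 29, 0, 10]
  [6, ∞, -7, 7, 9, ∞, 0]
D(5):
  [0, ∞, ∞, ∞, ∞, ∞, 10]
  [16, 0, 3, 17, 19, ∞, 26]
  [13, 29, 0, 14, 16, ∞, 23]
  [∞, ∞, ∞, 0, ∞, ∞, 19]
  [29, 13, 16, 30, 0, ∞, 39]
  [26, 10, 13, -9, 29, 0, 10]
  [6, 22, -7, 7, 9, ∞, 0]
D(6):
  [0, ∞, ∞, ∞, ∞, ∞, 10]
  [16, 0, 3, 17, 19, ∞, 26]
  [13, 29, 0, 14, 16, ∞, 23]
  [∞, ∞, ∞, 0, ∞, ∞, 19]
  [29, 13, 16, 30, 0, ∞, 39]
  [26, 10, 13, -9, 29, 0, 10]
  [6, 22, -7, 7, 9, ∞, 0]
D(7):
  [0, 32, 3, 17, 19, ∞, 10]
  [16, 0, 3, 17, 19, ∞, 26]
  [13, 29, 0, 14, 16, ∞, 23]
  [25, 41, 12, 0, 28, ∞, 19]
  [29, 13, 16, 30, 0, ∞, 39]
  [16, 10, 3, -9, 19, 0, 10]
  [6, 22, -7, 7, 9, ∞, 0]
Answer: M* = [[0, 32, 3, 17, 19, ∞, 10], [16, 0, 3, 17, 19, ∞, 26], [13, 29, 0, 14, 16, ∞, 23], [25, 41, 12, 0, 28, ∞, 19], [29, 13, 16, 30, 0, ∞, 39], [16, 10, 3, -9, 19, 0, 10], [6, 22, -7, 7, 9, ∞, 0]]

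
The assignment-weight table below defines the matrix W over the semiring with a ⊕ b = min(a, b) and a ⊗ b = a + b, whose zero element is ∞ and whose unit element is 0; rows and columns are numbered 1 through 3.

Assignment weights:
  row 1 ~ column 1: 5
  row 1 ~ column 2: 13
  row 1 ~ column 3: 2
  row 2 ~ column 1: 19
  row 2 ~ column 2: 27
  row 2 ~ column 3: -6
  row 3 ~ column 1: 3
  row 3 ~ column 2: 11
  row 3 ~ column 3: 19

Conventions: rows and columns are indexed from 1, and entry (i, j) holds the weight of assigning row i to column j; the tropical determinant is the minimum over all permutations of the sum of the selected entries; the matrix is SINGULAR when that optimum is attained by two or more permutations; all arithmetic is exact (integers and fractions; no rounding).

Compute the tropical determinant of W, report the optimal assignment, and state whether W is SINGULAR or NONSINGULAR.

σ = (1, 2, 3): 5 + 27 + 19 = 51
σ = (1, 3, 2): 5 + (-6) + 11 = 10
σ = (2, 1, 3): 13 + 19 + 19 = 51
σ = (2, 3, 1): 13 + (-6) + 3 = 10
σ = (3, 1, 2): 2 + 19 + 11 = 32
σ = (3, 2, 1): 2 + 27 + 3 = 32
Optimal value attained by: σ = (1, 3, 2).
Answer: det⊕(W) = 10; verdict: SINGULAR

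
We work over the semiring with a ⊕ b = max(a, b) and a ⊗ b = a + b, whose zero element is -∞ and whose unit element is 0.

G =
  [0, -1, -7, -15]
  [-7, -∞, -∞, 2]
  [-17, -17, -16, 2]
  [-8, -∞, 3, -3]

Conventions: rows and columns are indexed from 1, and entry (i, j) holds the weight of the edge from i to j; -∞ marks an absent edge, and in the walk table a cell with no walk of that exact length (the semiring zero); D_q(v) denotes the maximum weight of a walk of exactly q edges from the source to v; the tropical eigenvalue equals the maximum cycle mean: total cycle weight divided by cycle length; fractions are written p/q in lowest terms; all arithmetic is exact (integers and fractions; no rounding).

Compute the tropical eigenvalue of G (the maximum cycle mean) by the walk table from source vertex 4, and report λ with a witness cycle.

q=0: [-∞, -∞, -∞, 0]
q=1: [-8, -∞, 3, -3]
q=2: [-8, -9, 0, 5]
q=3: [-3, -9, 8, 2]
q=4: [-3, -4, 5, 10]
Optimal cycle mean attained by: cycle 3->4->3, total 2 + 3, length 2.
Answer: λ = 5/2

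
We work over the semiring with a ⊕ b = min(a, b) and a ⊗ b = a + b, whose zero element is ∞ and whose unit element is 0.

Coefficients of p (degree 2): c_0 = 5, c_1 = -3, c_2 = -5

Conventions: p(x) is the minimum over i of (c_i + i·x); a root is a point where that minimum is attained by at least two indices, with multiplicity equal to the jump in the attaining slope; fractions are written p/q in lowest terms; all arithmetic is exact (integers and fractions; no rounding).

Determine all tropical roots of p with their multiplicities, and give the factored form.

hull edge (i=0, c=5) to (i=1, c=-3): slope -8, span 1
hull edge (i=1, c=-3) to (i=2, c=-5): slope -2, span 1
Factored form: p(x) = -5 ⊗ (x ⊕ 2) ⊗ (x ⊕ 8)
Answer: roots = 2 (mult 1), 8 (mult 1)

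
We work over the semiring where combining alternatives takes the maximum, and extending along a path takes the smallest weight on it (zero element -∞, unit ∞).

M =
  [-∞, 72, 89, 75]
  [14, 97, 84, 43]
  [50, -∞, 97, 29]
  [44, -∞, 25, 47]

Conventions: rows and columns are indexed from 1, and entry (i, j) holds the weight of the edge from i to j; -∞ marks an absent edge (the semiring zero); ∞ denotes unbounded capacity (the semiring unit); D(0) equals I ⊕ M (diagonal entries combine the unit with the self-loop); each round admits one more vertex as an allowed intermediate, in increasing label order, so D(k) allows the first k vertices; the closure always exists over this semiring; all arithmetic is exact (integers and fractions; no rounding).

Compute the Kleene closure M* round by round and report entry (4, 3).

D(0):
  [∞, 72, 89, 75]
  [14, ∞, 84, 43]
  [50, -∞, ∞, 29]
  [44, -∞, 25, ∞]
D(1):
  [∞, 72, 89, 75]
  [14, ∞, 84, 43]
  [50, 50, ∞, 50]
  [44, 44, 44, ∞]
D(2):
  [∞, 72, 89, 75]
  [14, ∞, 84, 43]
  [50, 50, ∞, 50]
  [44, 44, 44, ∞]
D(3):
  [∞, 72, 89, 75]
  [50, ∞, 84, 50]
  [50, 50, ∞, 50]
  [44, 44, 44, ∞]
D(4):
  [∞, 72, 89, 75]
  [50, ∞, 84, 50]
  [50, 50, ∞, 50]
  [44, 44, 44, ∞]
Answer: M*[4][3] = 44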